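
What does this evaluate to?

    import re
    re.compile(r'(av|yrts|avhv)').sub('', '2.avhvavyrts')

Alternation isn't longest-match — the leftmost alternative that fits at this position is chosen.
Matches: at [2:4] → 'av'; at [6:8] → 'av'; at [8:12] → 'yrts'.
`sub` substitutes '' at each match site.

'2.hv'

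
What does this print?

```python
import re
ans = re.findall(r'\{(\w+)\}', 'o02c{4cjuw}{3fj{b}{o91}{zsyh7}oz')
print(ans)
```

['4cjuw', 'b', 'o91', 'zsyh7']

Matches: at [4:11] match '{4cjuw}', group 1 = '4cjuw'; at [15:18] match '{b}', group 1 = 'b'; at [18:23] match '{o91}', group 1 = 'o91'; at [23:30] match '{zsyh7}', group 1 = 'zsyh7'.
`findall` collects group 1 from each match (4 total).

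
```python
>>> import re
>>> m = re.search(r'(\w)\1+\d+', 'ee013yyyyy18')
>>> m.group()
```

'ee013'

`\1` is not a pattern — it's the concrete string captured by group 1, re-applied verbatim.
The match spans [0:5] → 'ee013'.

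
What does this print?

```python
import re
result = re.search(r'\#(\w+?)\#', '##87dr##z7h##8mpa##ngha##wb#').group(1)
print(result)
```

`re.search` tries every starting position until one works.
The match spans [1:7] → '#87dr#'.
Captured: group 1 = '87dr'.

87dr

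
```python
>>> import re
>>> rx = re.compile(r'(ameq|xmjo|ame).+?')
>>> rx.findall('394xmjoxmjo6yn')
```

['xmjo']

Walking the string: at [3:8] match 'xmjox', group 1 = 'xmjo'.
One capturing group, so `findall` returns just the captured substring from the one match — 1 in all.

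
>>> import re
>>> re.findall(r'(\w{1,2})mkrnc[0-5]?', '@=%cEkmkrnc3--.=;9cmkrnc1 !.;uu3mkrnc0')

['Ek', '9c', 'u3']

Pattern: 1 to 2 of a word character (captured); then the literal 'mkr', then the literal 'nc', then optionally a character in [0-5].
Scanning left to right: at [4:12] match 'Ekmkrnc3', group 1 = 'Ek'; at [17:25] match '9cmkrnc1', group 1 = '9c'; at [30:38] match 'u3mkrnc0', group 1 = 'u3'.
One capturing group, so `findall` returns just the captured substring from each match — 3 in all.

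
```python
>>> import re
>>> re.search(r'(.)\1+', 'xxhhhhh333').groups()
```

('x',)

The match spans [0:2] → 'xx'.
Captured: group 1 = 'x'.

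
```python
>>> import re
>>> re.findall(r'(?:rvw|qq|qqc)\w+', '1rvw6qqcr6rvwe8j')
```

['rvw6qqcr6rvwe8j']

Walking the string: at [1:16] → 'rvw6qqcr6rvwe8j'.
`findall` yields the raw match text (1 of them) because the pattern has no groups.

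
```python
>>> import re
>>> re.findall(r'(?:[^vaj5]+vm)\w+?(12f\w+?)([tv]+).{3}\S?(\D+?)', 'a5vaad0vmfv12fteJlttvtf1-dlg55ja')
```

With the lazy modifier that quantifier settles for the fewest repetitions that let the rest of the pattern succeed (the atoms after it are unaffected and can still be greedy).
3 groups means the one result is a tuple of 3 captured strings — 1 here.

[('12fteJl', 'ttvt', 'l')]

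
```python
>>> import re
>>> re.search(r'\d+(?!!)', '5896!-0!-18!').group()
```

The negative lookaround is zero-width — it rules out positions where the adjacent text would match, without consuming anything.
Unlike `match`, `search` isn't anchored — it looks for the pattern anywhere in the string.
The match spans [0:3] → '589'.

'589'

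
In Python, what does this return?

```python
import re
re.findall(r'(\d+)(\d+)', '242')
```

[('24', '2')]

With 2 capturing groups, `findall` returns a 2-tuple per match.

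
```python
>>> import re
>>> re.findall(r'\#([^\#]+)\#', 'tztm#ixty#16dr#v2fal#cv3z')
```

['ixty', 'v2fal']

With a single group, `findall` returns only what that group captured — 2 items.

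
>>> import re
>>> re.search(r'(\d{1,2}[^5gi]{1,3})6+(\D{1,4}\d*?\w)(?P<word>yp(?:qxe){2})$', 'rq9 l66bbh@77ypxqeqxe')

None

Pattern: 1 to 2 of a digit, then 1 to 3 of any character except [5gi] (captured); then one or more of a literal '6'; then 1 to 4 of a non-digit, then zero or more of a digit (lazy), then a word character (captured); then the literal 'yp', then the literal 'qxe' repeated 2 times (captured as 'word'); then anchored at the end.
Here the pattern never matches, so the call returns None.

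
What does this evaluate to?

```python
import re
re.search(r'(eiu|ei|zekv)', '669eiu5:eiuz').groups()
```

('eiu',)

The match spans [3:6] → 'eiu'.
Captured: group 1 = 'eiu'.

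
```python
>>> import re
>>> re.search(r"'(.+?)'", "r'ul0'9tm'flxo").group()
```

Unlike `match`, `search` isn't anchored — it looks for the pattern anywhere in the string.
The match spans [1:6] → "'ul0'".
Captured: group 1 = 'ul0'.

"'ul0'"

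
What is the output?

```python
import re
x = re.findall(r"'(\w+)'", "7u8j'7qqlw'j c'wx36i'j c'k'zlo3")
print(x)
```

['7qqlw', 'wx36i', 'k']

With a single group, `findall` returns only what that group captured — 3 items.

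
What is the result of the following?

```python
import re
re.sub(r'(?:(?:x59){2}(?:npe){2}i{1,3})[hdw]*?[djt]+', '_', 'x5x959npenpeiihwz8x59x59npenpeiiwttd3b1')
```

'x5x959npenpeiihwz8_3b1'

The pattern matches the literal 'x59' repeated 2 times, then the literal 'npe' repeated 2 times, then 1 to 3 of the literal 'i' (non-capturing group); then zero or more of one of [hdw] (lazy), then one or more of one of [djt].
Every occurrence is swapped for '_'.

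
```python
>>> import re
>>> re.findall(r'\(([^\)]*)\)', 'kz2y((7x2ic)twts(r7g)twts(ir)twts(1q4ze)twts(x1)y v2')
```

Scanning left to right: at [4:12] match '((7x2ic)', group 1 = '(7x2ic'; at [16:21] match '(r7g)', group 1 = 'r7g'; at [25:29] match '(ir)', group 1 = 'ir'; at [33:40] match '(1q4ze)', group 1 = '1q4ze'; at [44:48] match '(x1)', group 1 = 'x1'.
`findall` collects group 1 from each match (5 total).

['(7x2ic', 'r7g', 'ir', '1q4ze', 'x1']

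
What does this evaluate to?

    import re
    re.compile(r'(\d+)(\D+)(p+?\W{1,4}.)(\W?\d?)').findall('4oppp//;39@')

The pattern matches one or more of a digit (captured); then one or more of a non-digit (captured); then one or more of the literal 'p' (lazy), then 1 to 4 of a non-word character, then any character (captured); then optionally a non-word character, then optionally a digit (captured).
Matches: at [0:10] match '4oppp//;39', groups = ('4', 'opp', 'p//;3', '9').
Multiple groups make `findall` return tuples — one 4-tuple for the one match.

[('4', 'opp', 'p//;3', '9')]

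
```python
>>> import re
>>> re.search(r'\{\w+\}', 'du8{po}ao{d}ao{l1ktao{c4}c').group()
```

'{po}'

`search` walks the string left to right and returns the first match it finds.
The match spans [3:7] → '{po}'.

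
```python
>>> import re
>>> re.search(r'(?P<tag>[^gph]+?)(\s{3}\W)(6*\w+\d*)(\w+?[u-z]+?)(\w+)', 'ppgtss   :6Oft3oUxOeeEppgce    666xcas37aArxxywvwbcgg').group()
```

The match spans [3:27] → 'tss   :6Oft3oUxOeeEppgce'.

'tss   :6Oft3oUxOeeEppgce'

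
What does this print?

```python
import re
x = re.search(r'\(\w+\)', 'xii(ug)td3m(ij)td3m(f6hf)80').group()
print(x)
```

The match spans [3:7] → '(ug)'.

(ug)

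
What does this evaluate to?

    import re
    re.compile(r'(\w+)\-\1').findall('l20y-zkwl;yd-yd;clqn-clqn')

['yd', 'clqn']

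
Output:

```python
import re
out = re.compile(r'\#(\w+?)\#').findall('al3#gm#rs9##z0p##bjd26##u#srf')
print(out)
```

['gm', 'z0p', 'bjd26', 'u']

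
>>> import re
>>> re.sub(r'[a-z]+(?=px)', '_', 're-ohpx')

Lookahead/lookbehind check context without consuming it, so the matched span excludes the asserted characters.
Matches: at [3:5] → 'oh'.
Every occurrence is swapped for '_'.

're-_px'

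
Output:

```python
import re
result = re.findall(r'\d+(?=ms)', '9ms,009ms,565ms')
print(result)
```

The positive lookaround only admits positions where the adjacent text matches; those characters stay outside the span.
Matches: at [0:1] → '9'; at [4:7] → '009'; at [10:13] → '565'.
Since nothing is captured, `findall` lists the 3 matched substrings directly.

['9', '009', '565']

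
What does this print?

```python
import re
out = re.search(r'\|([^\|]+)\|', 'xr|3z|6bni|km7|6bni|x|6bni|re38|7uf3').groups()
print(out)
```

('3z',)

`re.search` scans for the first position where the pattern succeeds.
The match spans [2:6] → '|3z|'.
Captured: group 1 = '3z'.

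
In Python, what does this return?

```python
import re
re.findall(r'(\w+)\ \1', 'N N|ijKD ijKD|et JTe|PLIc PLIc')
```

The backreference `\1` re-matches whatever the first group consumed, character for character.
`findall` collects group 1 from each match (3 total).

['N', 'ijKD', 'PLIc']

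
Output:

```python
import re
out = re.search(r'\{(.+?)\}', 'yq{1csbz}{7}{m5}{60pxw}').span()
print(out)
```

A non-greedy quantifier consumes as few characters as it can — just enough that the remainder of the pattern still matches from where it stops; whatever follows it matches normally.
`re.search` scans for the first position where the pattern succeeds.
The match spans [2:9] → '{1csbz}'.
Captured: group 1 = '1csbz'.

(2, 9)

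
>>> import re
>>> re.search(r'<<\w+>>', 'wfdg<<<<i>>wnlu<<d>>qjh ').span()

(6, 11)

The match spans [6:11] → '<<i>>'.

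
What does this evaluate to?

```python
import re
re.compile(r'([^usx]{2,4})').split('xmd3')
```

['x', 'md3', '']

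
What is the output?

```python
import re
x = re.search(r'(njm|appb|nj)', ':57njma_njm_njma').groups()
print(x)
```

('njm',)

Alternation isn't longest-match — the leftmost alternative that fits at this position is chosen.
`re.search` scans for the first position where the pattern succeeds.
The match spans [3:6] → 'njm'.
Captured: group 1 = 'njm'.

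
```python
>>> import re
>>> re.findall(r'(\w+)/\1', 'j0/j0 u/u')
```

`\1` has to match the exact text group 1 already captured.
Matches: at [0:5] match 'j0/j0', group 1 = 'j0'; at [6:9] match 'u/u', group 1 = 'u'.
One capturing group, so `findall` returns just the captured substring from each match — 2 in all.

['j0', 'u']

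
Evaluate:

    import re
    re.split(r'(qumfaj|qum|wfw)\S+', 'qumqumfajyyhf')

Matches to split on: at [0:13] → 'qumqumfajyyhf'.
Because the pattern has a capturing group, `split` also inserts each captured text between the pieces.

['', 'qum', '']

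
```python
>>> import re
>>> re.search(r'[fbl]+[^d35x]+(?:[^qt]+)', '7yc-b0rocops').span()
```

The pattern matches one or more of one of [fbl], then one or more of any character except [d35x]; then one or more of any character except [qt] (non-capturing group).
The match spans [4:12] → 'b0rocops'.

(4, 12)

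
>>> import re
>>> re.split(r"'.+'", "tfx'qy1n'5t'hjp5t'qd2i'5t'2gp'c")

Splitting on the pattern gives 2 pieces.

['tfx', 'c']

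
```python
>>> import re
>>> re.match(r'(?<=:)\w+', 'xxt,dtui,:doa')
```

None

Because the assertion is zero-width, the text it checks is not consumed and won't appear in the result.
With `match`, the pattern is implicitly anchored at the beginning.
Here position 0 doesn't satisfy it, so the call returns None.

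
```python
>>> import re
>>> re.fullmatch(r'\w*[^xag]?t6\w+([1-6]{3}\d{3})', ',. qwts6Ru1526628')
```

`re.fullmatch` requires the pattern to consume the entire string.
Here the string isn't matched end-to-end, so the call returns None.

None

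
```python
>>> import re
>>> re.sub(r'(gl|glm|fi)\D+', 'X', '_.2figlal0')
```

'_.2X0'

Matches: at [3:9] → 'figlal'.
`sub` substitutes 'X' at each match site.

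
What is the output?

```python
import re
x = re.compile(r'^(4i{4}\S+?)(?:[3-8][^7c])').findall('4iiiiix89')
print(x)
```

This matches anchored at the start of the string; then a literal '4', then exactly 4 of the literal 'i', then one or more of a non-whitespace character (lazy) (captured); then a character in [3-8], then any character except [7c] (non-capturing group).
Because there's exactly one group, `findall` drops the full match and keeps group 1 from the one hit.

['4iiiiix']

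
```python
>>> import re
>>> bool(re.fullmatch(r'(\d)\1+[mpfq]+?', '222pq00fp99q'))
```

After group 1 captures some text, `\1` only succeeds where that same text appears again.
`fullmatch` succeeds only if the pattern covers the string from start to end.
Here the pattern can't cover the whole string, so the call returns None, and `bool(None)` is False.

False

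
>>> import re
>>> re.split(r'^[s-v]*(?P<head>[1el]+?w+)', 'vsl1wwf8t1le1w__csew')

['', 'l1ww', 'f8t1le1w__csew']

Pattern: anchored at the start of the string; then zero or more of a character in [s-v]; then one or more of one of [1el] (lazy), then one or more of a literal 'w' (captured as 'head').
Matches to split on: at [0:6] → 'vsl1ww'.
The group in the pattern means `split` returns the separators' captures alongside the pieces.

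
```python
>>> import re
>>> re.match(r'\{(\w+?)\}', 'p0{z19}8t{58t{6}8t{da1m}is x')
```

`match` is anchored at position 0; if the pattern doesn't fit there, it returns None.
Here the pattern fails at index 0, so the call returns None.

None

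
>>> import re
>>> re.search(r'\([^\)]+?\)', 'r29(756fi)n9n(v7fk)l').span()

`re.search` tries every starting position until one works.
The match spans [3:10] → '(756fi)'.

(3, 10)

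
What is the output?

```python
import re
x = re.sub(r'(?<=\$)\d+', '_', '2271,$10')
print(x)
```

2271,$_

The lookaround is zero-width — it requires the adjacent text to match without consuming it, so the asserted text isn't part of the match.
Each match is replaced by '_'.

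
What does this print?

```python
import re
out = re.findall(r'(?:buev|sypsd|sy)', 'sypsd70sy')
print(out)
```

The regex engine tests alternatives in the order written; an earlier branch that matches wins even if a later one would match more.
`findall` yields the raw match text (2 of them) because the pattern has no groups.

['sypsd', 'sy']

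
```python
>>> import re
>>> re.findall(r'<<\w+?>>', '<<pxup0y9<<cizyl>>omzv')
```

['<<cizyl>>']

Walking the string: at [9:18] → '<<cizyl>>'.
No capturing groups, so `findall` returns the 1 full match string.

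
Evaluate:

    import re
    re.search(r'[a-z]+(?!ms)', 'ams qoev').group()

A negative assertion filters positions out without eating any characters.
Unlike `match`, `search` isn't anchored — it looks for the pattern anywhere in the string.
The match spans [0:3] → 'ams'.

'ams'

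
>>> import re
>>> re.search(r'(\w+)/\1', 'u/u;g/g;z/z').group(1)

'u'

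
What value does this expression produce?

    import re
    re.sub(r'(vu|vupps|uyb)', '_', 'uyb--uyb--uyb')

'_--_--_'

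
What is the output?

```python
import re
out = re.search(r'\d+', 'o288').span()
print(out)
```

The pattern matches one or more of a digit.
`search` walks the string left to right and returns the first match it finds.
The match spans [1:4] → '288'.

(1, 4)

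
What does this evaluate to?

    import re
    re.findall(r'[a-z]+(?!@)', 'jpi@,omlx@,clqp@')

['jp', 'oml', 'clq']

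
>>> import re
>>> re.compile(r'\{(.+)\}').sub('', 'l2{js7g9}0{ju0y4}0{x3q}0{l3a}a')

'l2a'

Matches: at [2:29] → '{js7g9}0{ju0y4}0{x3q}0{l3a}'.
Every occurrence is swapped for ''.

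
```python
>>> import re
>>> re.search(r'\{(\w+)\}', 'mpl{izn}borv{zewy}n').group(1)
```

The match spans [3:8] → '{izn}'.
Captured: group 1 = 'izn'.

'izn'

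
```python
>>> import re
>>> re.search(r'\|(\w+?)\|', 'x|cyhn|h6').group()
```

'|cyhn|'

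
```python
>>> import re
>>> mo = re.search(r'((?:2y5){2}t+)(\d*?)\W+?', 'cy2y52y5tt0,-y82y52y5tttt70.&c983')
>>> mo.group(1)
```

The pattern matches the literal '2y5' repeated 2 times, then one or more of a literal 't' (captured); then zero or more of a digit (lazy) (captured); then one or more of a non-word character (lazy).
The `?` after the quantifier makes it lazy — it takes as little as possible before letting the rest of the pattern try.
`re.search` scans for the first position where the pattern succeeds.
The match spans [2:12] → '2y52y5tt0,'.
Captured: group 1 = '2y52y5tt', group 2 = '0'.

'2y52y5tt'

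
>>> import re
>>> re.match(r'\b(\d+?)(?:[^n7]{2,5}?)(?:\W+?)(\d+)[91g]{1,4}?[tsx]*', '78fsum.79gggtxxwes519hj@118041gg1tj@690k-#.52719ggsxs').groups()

('7', '79')

The pattern matches a word boundary (`\b`, zero-width); then one or more of a digit (lazy) (captured); then 2 to 5 of any character except [n7] (lazy) (non-capturing group); then one or more of a non-word character (lazy) (non-capturing group); then one or more of a digit (captured); then 1 to 4 of one of [91g] (lazy), then zero or more of one of [tsx].
Lazy quantifiers expand one character at a time until the remainder of the pattern can match.
`match` is anchored at position 0; if the pattern doesn't fit there, it returns None.
The match spans [0:10] → '78fsum.79g'.
Captured: group 1 = '7', group 2 = '79'.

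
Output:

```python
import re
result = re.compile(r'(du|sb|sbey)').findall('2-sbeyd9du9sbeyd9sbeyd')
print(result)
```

['sb', 'du', 'sb', 'sb']

Branches in `(...|...)` are attempted left-to-right; the first branch that allows the whole pattern to succeed is taken.
Matches: at [2:4] match 'sb', group 1 = 'sb'; at [8:10] match 'du', group 1 = 'du'; at [11:13] match 'sb', group 1 = 'sb'; at [17:19] match 'sb', group 1 = 'sb'.
`findall` collects group 1 from each match (4 total).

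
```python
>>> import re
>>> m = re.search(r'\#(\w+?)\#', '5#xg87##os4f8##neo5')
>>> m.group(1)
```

'xg87'

The match spans [1:7] → '#xg87#'.
Captured: group 1 = 'xg87'.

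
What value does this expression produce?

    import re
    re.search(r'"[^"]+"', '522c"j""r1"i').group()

'"j"'

The match spans [4:7] → '"j"'.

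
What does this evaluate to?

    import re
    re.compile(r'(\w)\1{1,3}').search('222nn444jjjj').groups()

('2',)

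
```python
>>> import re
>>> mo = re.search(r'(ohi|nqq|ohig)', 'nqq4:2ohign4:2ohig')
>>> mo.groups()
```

`search` walks the string left to right and returns the first match it finds.
The match spans [0:3] → 'nqq'.
Captured: group 1 = 'nqq'.

('nqq',)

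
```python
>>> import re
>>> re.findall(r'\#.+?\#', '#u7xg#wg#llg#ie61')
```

['#u7xg#', '#llg#']

Matches: at [0:6] → '#u7xg#'; at [8:13] → '#llg#'.
`findall` yields the raw match text (2 of them) because the pattern has no groups.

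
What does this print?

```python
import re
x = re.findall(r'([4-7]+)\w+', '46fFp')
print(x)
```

The pattern matches one or more of a character in [4-7] (captured); then one or more of a word character.
Scanning left to right: at [0:5] match '46fFp', group 1 = '46'.
One capturing group, so `findall` returns just the captured substring from the one match — 1 in all.

['46']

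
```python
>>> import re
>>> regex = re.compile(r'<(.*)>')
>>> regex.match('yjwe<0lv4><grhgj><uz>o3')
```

None

`match` is anchored at position 0; if the pattern doesn't fit there, it returns None.
Here the pattern fails at index 0, so the call returns None.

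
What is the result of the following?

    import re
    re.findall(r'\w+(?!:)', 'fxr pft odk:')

The negative lookahead/lookbehind blocks any match where the forbidden context is present.
Walking the string: at [0:3] → 'fxr'; at [4:7] → 'pft'; at [8:10] → 'od'.
With no groups in the pattern, `findall` gives back each whole match — 3 here.

['fxr', 'pft', 'od']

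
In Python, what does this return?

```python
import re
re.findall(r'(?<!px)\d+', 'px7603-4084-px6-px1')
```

['603', '4084']

The negative lookaround is zero-width — it rules out positions where the adjacent text would match, without consuming anything.
Walking the string: at [3:6] → '603'; at [7:11] → '4084'.
Since nothing is captured, `findall` lists the 2 matched substrings directly.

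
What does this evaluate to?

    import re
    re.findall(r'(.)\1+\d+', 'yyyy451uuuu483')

['y', 'u']

`\1` is not a pattern — it's the concrete string captured by group 1, re-applied verbatim.
Scanning left to right: at [0:7] match 'yyyy451', group 1 = 'y'; at [7:14] match 'uuuu483', group 1 = 'u'.
With a single group, `findall` returns only what that group captured — 2 items.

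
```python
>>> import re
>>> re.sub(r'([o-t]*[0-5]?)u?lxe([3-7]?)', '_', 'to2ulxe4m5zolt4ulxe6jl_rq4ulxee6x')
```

Pattern: zero or more of a character in [o-t], then optionally a character in [0-5] (captured); then optionally a literal 'u', then the literal 'lxe'; then optionally a character in [3-7] (captured).
`sub` substitutes '_' at each match site.

'_m5zol_jl__e6x'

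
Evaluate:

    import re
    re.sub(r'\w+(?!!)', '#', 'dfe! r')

'#e! #'

`(?!…)`/`(?<!…)` only lets a position through if the neighbouring text does NOT match; no characters are consumed.
Matches: at [0:2] → 'df'; at [5:6] → 'r'.
`sub` substitutes '#' at each match site.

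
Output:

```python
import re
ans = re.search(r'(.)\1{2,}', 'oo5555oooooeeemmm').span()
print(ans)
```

(2, 6)

A backreference is literal: `\1` must see the identical characters the first group matched.
The match spans [2:6] → '5555'.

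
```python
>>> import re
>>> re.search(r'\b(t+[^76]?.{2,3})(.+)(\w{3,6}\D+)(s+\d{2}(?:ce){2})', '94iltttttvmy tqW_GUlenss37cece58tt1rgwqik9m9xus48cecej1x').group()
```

'tqW_GUlenss37cece58tt1rgwqik9m9xus48cece'

The pattern matches a word boundary (`\b`, zero-width); then one or more of the literal 't', then optionally any character except [76], then 2 to 3 of any character (captured); then one or more of any character (captured); then 3 to 6 of a word character, then one or more of a non-digit (captured); then one or more of the literal 's', then exactly 2 of a digit, then the literal 'ce' repeated 2 times (captured).
The match spans [13:53] → 'tqW_GUlenss37cece58tt1rgwqik9m9xus48cece'.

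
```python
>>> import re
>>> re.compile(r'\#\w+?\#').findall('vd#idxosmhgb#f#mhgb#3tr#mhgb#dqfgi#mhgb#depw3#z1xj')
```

With no groups in the pattern, `findall` gives back each whole match — 4 here.

['#idxosmhgb#', '#mhgb#', '#mhgb#', '#mhgb#']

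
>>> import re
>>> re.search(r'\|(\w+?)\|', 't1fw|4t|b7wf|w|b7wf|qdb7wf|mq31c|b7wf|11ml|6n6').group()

Unlike `match`, `search` isn't anchored — it looks for the pattern anywhere in the string.
The match spans [4:8] → '|4t|'.
Captured: group 1 = '4t'.

'|4t|'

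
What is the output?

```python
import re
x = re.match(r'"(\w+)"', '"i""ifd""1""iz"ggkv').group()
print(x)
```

"i"

With `match`, the pattern is implicitly anchored at the beginning.
The match spans [0:3] → '"i"'.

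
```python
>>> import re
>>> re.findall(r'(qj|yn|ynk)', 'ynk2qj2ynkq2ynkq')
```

['yn', 'qj', 'yn', 'yn']

Alternation tries branches left to right and keeps the first one that lets the overall match succeed at that position.
Walking the string: at [0:2] match 'yn', group 1 = 'yn'; at [4:6] match 'qj', group 1 = 'qj'; at [7:9] match 'yn', group 1 = 'yn'; at [12:14] match 'yn', group 1 = 'yn'.
One capturing group, so `findall` returns just the captured substring from each match — 4 in all.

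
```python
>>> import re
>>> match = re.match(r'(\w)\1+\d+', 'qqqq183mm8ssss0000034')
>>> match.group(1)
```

'q'

The backreference `\1` re-matches whatever the first group consumed, character for character.
`re.match` won't scan ahead — the pattern has to work from the very first character.
The match spans [0:7] → 'qqqq183'.
Captured: group 1 = 'q'.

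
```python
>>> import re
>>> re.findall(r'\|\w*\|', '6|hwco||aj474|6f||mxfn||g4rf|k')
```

Scanning left to right: at [1:7] → '|hwco|'; at [7:14] → '|aj474|'; at [16:18] → '||'; at [22:24] → '||'.
With no groups in the pattern, `findall` gives back each whole match — 4 here.

['|hwco|', '|aj474|', '||', '||']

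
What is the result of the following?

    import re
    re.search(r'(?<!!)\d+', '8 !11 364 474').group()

'8'

The negative lookaround is zero-width — it rules out positions where the adjacent text would match, without consuming anything.
Unlike `match`, `search` isn't anchored — it looks for the pattern anywhere in the string.
The match spans [0:1] → '8'.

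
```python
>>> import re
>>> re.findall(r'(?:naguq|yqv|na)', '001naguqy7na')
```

The regex engine tests alternatives in the order written; an earlier branch that matches wins even if a later one would match more.
Matches: at [3:8] → 'naguq'; at [10:12] → 'na'.
`findall` yields the raw match text (2 of them) because the pattern has no groups.

['naguq', 'na']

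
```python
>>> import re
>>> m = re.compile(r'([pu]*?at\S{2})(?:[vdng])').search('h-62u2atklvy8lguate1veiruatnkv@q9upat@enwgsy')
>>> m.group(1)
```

The match spans [6:11] → 'atklv'.
Captured: group 1 = 'atkl'.

'atkl'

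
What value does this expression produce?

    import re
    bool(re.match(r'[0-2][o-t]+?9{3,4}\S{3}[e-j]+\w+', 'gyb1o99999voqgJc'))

False

Pattern: a character in [0-2], then one or more of a character in [o-t] (lazy), then 3 to 4 of a literal '9'; then exactly 3 of a non-whitespace character, then one or more of a character in [e-j], then one or more of a word character.
`re.match` won't scan ahead — the pattern has to work from the very first character.
Here position 0 doesn't satisfy it, so the call returns None, and `bool(None)` is False.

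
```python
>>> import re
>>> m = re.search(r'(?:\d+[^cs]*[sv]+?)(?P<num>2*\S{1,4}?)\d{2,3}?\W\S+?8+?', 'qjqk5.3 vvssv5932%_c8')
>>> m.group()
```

'5.3 vvssv5932%_c8'

The pattern matches one or more of a digit, then zero or more of any character except [cs], then one or more of one of [sv] (lazy) (non-capturing group); then zero or more of a literal '2', then 1 to 4 of a non-whitespace character (lazy) (captured as 'num'); then 2 to 3 of a digit (lazy), then a non-word character, then one or more of a non-whitespace character (lazy); then one or more of a literal '8' (lazy).
Unlike `match`, `search` isn't anchored — it looks for the pattern anywhere in the string.
The match spans [4:21] → '5.3 vvssv5932%_c8'.
Captured: group 1 = 'sv5'.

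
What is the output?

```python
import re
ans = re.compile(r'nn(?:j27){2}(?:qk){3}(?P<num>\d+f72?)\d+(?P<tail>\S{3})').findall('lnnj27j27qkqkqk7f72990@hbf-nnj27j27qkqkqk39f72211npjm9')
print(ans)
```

[('7f72', '@hb'), ('39f72', 'npj')]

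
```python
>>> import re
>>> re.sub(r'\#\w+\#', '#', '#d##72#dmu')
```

Matches: at [0:3] → '#d#'; at [3:7] → '#72#'.
Every occurrence is swapped for '#'.

'##dmu'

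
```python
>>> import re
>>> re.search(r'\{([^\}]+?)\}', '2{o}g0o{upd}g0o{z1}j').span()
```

(1, 4)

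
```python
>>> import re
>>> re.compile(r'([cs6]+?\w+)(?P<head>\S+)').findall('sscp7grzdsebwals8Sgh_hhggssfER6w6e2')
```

2 groups means the one result is a tuple of 2 captured strings — 1 here.

[('sscp7grzdsebwals8Sgh_hhggssfER6w6e', '2')]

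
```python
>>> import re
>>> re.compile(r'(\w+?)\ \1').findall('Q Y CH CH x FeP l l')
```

['CH', 'l']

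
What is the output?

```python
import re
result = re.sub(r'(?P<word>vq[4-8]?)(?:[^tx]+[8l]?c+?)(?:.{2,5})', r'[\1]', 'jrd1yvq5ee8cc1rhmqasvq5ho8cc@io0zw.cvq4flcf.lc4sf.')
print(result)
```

jrd1y[vq5]

This matches the literal 'vq', then optionally a character in [4-8] (captured as 'word'); then one or more of any character except [tx], then optionally one of [8l], then one or more of a literal 'c' (lazy) (non-capturing group); then 2 to 5 of any character (non-capturing group).
Matches: at [5:50] → 'vq5ee8cc1rhmqasvq5ho8cc@io0zw.cvq4flcf.lc4sf.'.
Each match is replaced using the text its own group 1 captured.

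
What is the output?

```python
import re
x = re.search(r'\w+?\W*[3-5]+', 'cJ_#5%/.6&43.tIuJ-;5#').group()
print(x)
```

This matches one or more of a word character (lazy); then zero or more of a non-word character, then one or more of a character in [3-5].
`search` walks the string left to right and returns the first match it finds.
The match spans [0:5] → 'cJ_#5'.

cJ_#5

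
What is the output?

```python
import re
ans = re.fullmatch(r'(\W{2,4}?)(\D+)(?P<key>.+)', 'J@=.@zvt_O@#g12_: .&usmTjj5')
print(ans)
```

This matches 2 to 4 of a non-word character (lazy) (captured); then one or more of a non-digit (captured); then one or more of any character (captured as 'key').
`re.fullmatch` is like wrapping the pattern in `^…$` (in single-line mode).
Here the pattern can't cover the whole string, so the call returns None.

None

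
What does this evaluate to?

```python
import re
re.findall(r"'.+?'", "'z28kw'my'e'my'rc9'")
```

["'z28kw'", "'e'", "'rc9'"]

With no groups in the pattern, `findall` gives back each whole match — 3 here.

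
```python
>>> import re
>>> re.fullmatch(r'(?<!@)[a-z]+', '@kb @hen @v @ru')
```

For `fullmatch`, every character of the input must be accounted for by the pattern.
Here the string isn't matched end-to-end, so the call returns None.

None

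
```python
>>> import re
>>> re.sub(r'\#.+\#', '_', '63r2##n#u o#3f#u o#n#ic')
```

'63r2_ic'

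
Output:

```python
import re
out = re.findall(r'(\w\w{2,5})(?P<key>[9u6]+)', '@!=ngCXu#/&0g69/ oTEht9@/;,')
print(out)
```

This matches a word character, then 2 to 5 of a word character (captured); then one or more of one of [9u6] (captured as 'key').
Scanning left to right: at [3:8] match 'ngCXu', groups = ('ngCX', 'u'); at [11:15] match '0g69', groups = ('0g6', '9'); at [17:23] match 'oTEht9', groups = ('oTEht', '9').
`findall` packs the 2 group values into a tuple for every match.

[('ngCX', 'u'), ('0g6', '9'), ('oTEht', '9')]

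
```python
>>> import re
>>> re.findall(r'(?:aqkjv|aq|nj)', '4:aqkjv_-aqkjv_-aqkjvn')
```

Alternation tries branches left to right and keeps the first one that lets the overall match succeed at that position.
No capturing groups, so `findall` returns the 3 full match strings.

['aqkjv', 'aqkjv', 'aqkjv']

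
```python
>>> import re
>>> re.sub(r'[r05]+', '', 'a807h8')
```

'a87h8'

This matches one or more of one of [r05].
Each match is replaced by ''.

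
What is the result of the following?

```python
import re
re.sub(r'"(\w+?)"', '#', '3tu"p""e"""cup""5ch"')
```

Matches: at [3:6] → '"p"'; at [6:9] → '"e"'; at [10:15] → '"cup"'; at [15:20] → '"5ch"'.
Every occurrence is swapped for '#'.

'3tu##"##'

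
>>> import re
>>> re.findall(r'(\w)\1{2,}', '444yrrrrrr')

After group 1 captures some text, `\1` only succeeds where that same text appears again.
With a single group, `findall` returns only what that group captured — 2 items.

['4', 'r']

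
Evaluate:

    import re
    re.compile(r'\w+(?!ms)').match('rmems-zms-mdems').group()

`(?!…)`/`(?<!…)` only lets a position through if the neighbouring text does NOT match; no characters are consumed.
With `match`, the pattern is implicitly anchored at the beginning.
The match spans [0:5] → 'rmems'.

'rmems'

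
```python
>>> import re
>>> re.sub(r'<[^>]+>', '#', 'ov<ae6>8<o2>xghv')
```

Matches: at [2:7] → '<ae6>'; at [8:12] → '<o2>'.
Each match is replaced by '#'.

'ov#8#xghv'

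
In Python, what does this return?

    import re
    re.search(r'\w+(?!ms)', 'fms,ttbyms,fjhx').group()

'fms'

The negative lookaround is zero-width — it rules out positions where the adjacent text would match, without consuming anything.
Unlike `match`, `search` isn't anchored — it looks for the pattern anywhere in the string.
The match spans [0:3] → 'fms'.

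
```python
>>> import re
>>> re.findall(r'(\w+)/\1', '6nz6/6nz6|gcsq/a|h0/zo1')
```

['6nz6']

A backreference is literal: `\1` must see the identical characters the first group matched.
One capturing group, so `findall` returns just the captured substring from the one match — 1 in all.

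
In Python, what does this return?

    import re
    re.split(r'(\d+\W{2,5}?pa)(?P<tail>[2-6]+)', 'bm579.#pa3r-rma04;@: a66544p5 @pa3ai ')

With a capturing group present, the delimiter's captured portion is kept in the result list.

['bm', '579.#pa', '3', 'r-rma04;@: a66544p', '5 @pa', '3', 'ai ']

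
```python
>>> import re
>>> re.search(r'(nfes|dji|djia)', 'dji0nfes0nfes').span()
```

(0, 3)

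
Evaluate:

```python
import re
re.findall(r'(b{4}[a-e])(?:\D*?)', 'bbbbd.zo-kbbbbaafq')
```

The pattern matches exactly 4 of a literal 'b', then a character in [a-e] (captured); then zero or more of a non-digit (lazy) (non-capturing group).
With a single group, `findall` returns only what that group captured — 2 items.

['bbbbd', 'bbbba']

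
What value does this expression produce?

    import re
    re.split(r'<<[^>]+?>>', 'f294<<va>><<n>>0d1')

Matches to split on: at [4:10] → '<<va>>'; at [10:15] → '<<n>>'.
Each match becomes a cut point; 3 segments remain.

['f294', '', '0d1']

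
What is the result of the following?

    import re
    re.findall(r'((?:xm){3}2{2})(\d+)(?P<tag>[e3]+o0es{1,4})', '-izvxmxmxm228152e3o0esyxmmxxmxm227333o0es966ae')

[('xmxmxm22', '8152', 'e3o0es')]

Pattern: the literal 'xm' repeated 3 times, then exactly 2 of the literal '2' (captured); then one or more of a digit (captured); then one or more of one of [e3], then the literal 'o0e', then 1 to 4 of the literal 's' (captured as 'tag').
Matches: at [4:22] match 'xmxmxm228152e3o0es', groups = ('xmxmxm22', '8152', 'e3o0es').
With 3 capturing groups, `findall` returns a 3-tuple per match.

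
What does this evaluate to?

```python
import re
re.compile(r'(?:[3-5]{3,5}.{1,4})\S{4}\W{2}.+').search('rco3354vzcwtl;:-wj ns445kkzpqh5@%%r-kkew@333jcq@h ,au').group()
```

'3354vzcwtl;:-wj ns445kkzpqh5@%%r-kkew@333jcq@h ,au'

Pattern: 3 to 5 of a character in [3-5], then 1 to 4 of any character (non-capturing group); then exactly 4 of a non-whitespace character, then exactly 2 of a non-word character, then one or more of any character.
`search` walks the string left to right and returns the first match it finds.
The match spans [3:53] → '3354vzcwtl;:-wj ns445kkzpqh5@%%r-kkew@333jcq@h ,au'.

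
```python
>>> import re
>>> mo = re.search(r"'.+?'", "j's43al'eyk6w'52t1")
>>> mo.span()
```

(1, 8)

The `?` after the quantifier makes it lazy — it takes as little as possible before letting the rest of the pattern try.
The match spans [1:8] → "'s43al'".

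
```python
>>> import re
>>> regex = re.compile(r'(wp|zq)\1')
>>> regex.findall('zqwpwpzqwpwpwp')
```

`\1` is not a pattern — it's the concrete string captured by group 1, re-applied verbatim.
Walking the string: at [2:6] match 'wpwp', group 1 = 'wp'; at [8:12] match 'wpwp', group 1 = 'wp'.
Because there's exactly one group, `findall` drops the full match and keeps group 1 from each hit.

['wp', 'wp']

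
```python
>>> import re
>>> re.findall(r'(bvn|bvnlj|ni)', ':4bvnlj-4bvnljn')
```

Alternation isn't longest-match — the leftmost alternative that fits at this position is chosen.
Matches: at [2:5] match 'bvn', group 1 = 'bvn'; at [9:12] match 'bvn', group 1 = 'bvn'.
Because there's exactly one group, `findall` drops the full match and keeps group 1 from each hit.

['bvn', 'bvn']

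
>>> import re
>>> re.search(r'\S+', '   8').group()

This matches one or more of a non-whitespace character.
The match spans [3:4] → '8'.

'8'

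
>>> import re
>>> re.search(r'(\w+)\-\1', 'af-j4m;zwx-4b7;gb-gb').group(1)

The match spans [15:20] → 'gb-gb'.
Captured: group 1 = 'gb'.

'gb'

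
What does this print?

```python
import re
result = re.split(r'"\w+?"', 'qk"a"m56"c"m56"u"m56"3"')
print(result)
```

Matches to split on: at [2:5] → '"a"'; at [8:11] → '"c"'; at [14:17] → '"u"'; at [20:23] → '"3"'.
`split` removes every match and returns the 5 fragments in between.

['qk', 'm56', 'm56', 'm56', '']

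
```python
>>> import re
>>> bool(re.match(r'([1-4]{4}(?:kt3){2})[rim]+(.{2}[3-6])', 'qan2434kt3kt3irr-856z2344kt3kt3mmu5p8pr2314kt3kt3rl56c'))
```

Pattern: exactly 4 of a character in [1-4], then the literal 'kt3' repeated 2 times (captured); then one or more of one of [rim]; then exactly 2 of any character, then a character in [3-6] (captured).
`match` is anchored at position 0; if the pattern doesn't fit there, it returns None.
Here position 0 doesn't satisfy it, so the call returns None, and `bool(None)` is False.

False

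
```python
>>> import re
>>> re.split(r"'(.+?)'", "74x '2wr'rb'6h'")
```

['74x ', '2wr', 'rb', '6h', '']

The `?` after the quantifier makes it lazy — it takes as little as possible before letting the rest of the pattern try.
The group in the pattern means `split` returns the separators' captures alongside the pieces.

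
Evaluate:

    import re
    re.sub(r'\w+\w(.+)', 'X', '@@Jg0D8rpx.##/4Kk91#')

'@@X'

The pattern matches one or more of a word character, then a word character; then one or more of any character (captured).
Matches: at [2:20] → 'Jg0D8rpx.##/4Kk91#'.
Every occurrence is swapped for 'X'.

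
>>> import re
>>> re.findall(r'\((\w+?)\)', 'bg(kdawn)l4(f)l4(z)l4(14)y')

['kdawn', 'f', 'z', '14']

One capturing group, so `findall` returns just the captured substring from each match — 4 in all.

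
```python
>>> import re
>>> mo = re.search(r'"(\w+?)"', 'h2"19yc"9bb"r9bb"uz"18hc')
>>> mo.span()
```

(2, 8)

The match spans [2:8] → '"19yc"'.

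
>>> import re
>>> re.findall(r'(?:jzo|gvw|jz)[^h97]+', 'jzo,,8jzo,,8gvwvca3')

['jzo,,8jzo,,8gvwvca3']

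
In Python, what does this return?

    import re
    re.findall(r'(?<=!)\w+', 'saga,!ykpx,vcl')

['ykpx']

The lookaround is zero-width — it requires the adjacent text to match without consuming it, so the asserted text isn't part of the match.
With no groups in the pattern, `findall` gives back each whole match — 1 here.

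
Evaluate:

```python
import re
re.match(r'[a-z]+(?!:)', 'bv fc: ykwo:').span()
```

`re.match` only tries the pattern at the start of the string.
The match spans [0:2] → 'bv'.

(0, 2)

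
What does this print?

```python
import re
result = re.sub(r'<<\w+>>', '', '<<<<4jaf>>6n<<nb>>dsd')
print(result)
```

<<6ndsd

Each match is replaced by ''.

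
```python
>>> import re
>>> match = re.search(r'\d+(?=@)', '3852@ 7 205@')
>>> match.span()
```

The lookaround is zero-width — it requires the adjacent text to match without consuming it, so the asserted text isn't part of the match.
`search` walks the string left to right and returns the first match it finds.
The match spans [0:4] → '3852'.

(0, 4)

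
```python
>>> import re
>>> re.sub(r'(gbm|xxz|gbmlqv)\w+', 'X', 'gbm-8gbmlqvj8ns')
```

'gbm-8X'

Every occurrence is swapped for 'X'.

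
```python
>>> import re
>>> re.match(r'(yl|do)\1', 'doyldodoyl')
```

None

`match` is anchored at position 0; if the pattern doesn't fit there, it returns None.
Here the string doesn't start with a match, so the call returns None.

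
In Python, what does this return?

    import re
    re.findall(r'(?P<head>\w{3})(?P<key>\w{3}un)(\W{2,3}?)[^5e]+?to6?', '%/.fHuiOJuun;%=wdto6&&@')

This matches exactly 3 of a word character (captured as 'head'); then exactly 3 of a word character, then the literal 'un' (captured as 'key'); then 2 to 3 of a non-word character (lazy) (captured); then one or more of any character except [5e] (lazy), then the literal 'to', then optionally a literal '6'.
The `?` after the quantifier makes it lazy — it takes as little as possible before letting the rest of the pattern try.
Matches: at [4:20] match 'HuiOJuun;%=wdto6', groups = ('Hui', 'OJuun', ';%').
3 groups means the one result is a tuple of 3 captured strings — 1 here.

[('Hui', 'OJuun', ';%')]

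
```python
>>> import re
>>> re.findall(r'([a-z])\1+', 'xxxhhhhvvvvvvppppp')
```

['x', 'h', 'v', 'p']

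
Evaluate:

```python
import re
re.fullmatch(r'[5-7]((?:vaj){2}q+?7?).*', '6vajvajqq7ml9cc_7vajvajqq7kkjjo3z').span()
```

(0, 33)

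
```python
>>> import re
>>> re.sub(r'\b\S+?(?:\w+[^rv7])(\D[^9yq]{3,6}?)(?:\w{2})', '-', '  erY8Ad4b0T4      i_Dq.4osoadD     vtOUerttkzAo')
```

'  -Dq-OUerttkzAo'

A `+?`/`*?`/`{m,n}?` starts at its minimum and grows only as far as needed for what follows to match.
Each match is replaced by '-'.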